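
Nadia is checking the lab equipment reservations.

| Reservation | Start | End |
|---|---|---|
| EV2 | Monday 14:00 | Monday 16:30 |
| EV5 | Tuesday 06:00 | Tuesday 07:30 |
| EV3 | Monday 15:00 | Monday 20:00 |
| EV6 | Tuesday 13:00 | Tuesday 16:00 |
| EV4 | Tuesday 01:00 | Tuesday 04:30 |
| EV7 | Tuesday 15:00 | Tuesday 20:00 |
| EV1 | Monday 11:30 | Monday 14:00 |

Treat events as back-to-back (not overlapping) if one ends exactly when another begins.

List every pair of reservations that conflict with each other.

Sorted by start: EV1, EV2, EV3, EV4, EV5, EV6, EV7.
EV2 starts exactly when EV1 ends (back-to-back, no overlap); EV1 is clear from here.
EV3 starts before EV2 ends → EV2 and EV3 overlap.
EV4 starts after EV2 ends; EV2 is clear from here.
EV4 starts after EV3 ends; EV3 is clear from here.
EV5 starts after EV4 ends; EV4 is clear from here.
EV6 starts after EV5 ends; EV5 is clear from here.
EV7 starts before EV6 ends → EV6 and EV7 overlap.

EV2 & EV3, EV6 & EV7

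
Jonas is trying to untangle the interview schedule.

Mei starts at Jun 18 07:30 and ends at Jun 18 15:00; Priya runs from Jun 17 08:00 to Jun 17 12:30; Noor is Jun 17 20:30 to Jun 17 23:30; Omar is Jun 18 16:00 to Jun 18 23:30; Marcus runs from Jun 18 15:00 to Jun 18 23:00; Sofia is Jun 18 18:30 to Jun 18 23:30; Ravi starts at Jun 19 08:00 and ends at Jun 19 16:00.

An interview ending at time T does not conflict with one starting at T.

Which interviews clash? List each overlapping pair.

Two intervals overlap when each starts before the other ends.
Sorted by start: Priya, Noor, Mei, Marcus, Omar, Sofia, Ravi.
Noor starts after Priya ends — done with Priya.
Mei starts after Noor ends — done with Noor.
Marcus starts exactly when Mei ends (back-to-back, no overlap) — done with Mei.
Omar starts before Marcus ends → Marcus and Omar overlap.
Sofia starts before Marcus ends → Marcus and Sofia overlap.
Ravi starts after Marcus ends.
Sofia starts before Omar ends → Omar and Sofia overlap.
Ravi starts after Omar ends.
Ravi starts after Sofia ends.

Marcus & Omar, Marcus & Sofia, Omar & Sofia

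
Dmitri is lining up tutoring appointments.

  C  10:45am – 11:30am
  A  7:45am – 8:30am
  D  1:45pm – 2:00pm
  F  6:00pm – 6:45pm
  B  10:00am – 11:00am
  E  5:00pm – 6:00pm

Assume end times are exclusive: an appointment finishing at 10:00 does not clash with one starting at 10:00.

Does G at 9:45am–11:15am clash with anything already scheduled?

A: ends 8:30am at or before G starts 9:45am → clear.
B: starts 10:00am before G ends 11:15am, and ends 11:00am after G starts 9:45am → overlap.
C: starts 10:45am before G ends 11:15am, and ends 11:30am after G starts 9:45am → overlap.
D: starts 1:45pm at or after G ends 11:15am → clear.
E: starts 5:00pm at or after G ends 11:15am → clear.
F: starts 6:00pm at or after G ends 11:15am → clear.
G overlaps B, C.

Yes — it overlaps B, C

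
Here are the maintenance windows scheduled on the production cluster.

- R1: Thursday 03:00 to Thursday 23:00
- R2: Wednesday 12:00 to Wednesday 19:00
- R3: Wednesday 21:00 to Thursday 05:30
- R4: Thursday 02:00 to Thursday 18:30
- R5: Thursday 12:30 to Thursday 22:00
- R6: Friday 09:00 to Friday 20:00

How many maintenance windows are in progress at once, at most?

Sort all start/end points and keep a running count:
Wednesday 12:00 start R2 → 1
Wednesday 19:00 end R2 → 0
Wednesday 21:00 start R3 → 1
Thursday 02:00 start R4 → 2
Thursday 03:00 start R1 → 3
Thursday 05:30 end R3 → 2
Thursday 12:30 start R5 → 3
Thursday 18:30 end R4 → 2
Thursday 22:00 end R5 → 1
Thursday 23:00 end R1 → 0
Friday 09:00 start R6 → 1
Friday 20:00 end R6 → 0
Peak is 3, at Thursday 03:00 (R1, R3, R4).

3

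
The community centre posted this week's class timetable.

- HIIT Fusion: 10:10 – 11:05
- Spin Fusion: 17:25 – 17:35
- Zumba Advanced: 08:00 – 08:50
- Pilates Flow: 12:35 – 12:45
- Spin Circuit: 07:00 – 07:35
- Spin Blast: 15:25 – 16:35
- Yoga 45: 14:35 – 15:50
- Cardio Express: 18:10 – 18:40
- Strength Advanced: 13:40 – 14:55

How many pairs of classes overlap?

Check each pair: they overlap iff neither finishes before the other starts.
Sorted by start: Spin Circuit, Zumba Advanced, HIIT Fusion, Pilates Flow, Strength Advanced, Yoga 45, Spin Blast, Spin Fusion, Cardio Express.
Zumba Advanced starts after Spin Circuit ends; Spin Circuit is clear from here.
HIIT Fusion starts after Zumba Advanced ends; Zumba Advanced is clear from here.
Pilates Flow starts after HIIT Fusion ends; HIIT Fusion is clear from here.
Strength Advanced starts after Pilates Flow ends; Pilates Flow is clear from here.
Yoga 45 starts before Strength Advanced ends → Strength Advanced and Yoga 45 overlap.
Spin Blast starts after Strength Advanced ends; Strength Advanced is clear from here.
Spin Blast starts before Yoga 45 ends → Yoga 45 and Spin Blast overlap.
Spin Fusion starts after Yoga 45 ends; Yoga 45 is clear from here.
Spin Fusion starts after Spin Blast ends; Spin Blast is clear from here.
Cardio Express starts after Spin Fusion ends.
Overlapping pairs: Spin Blast & Yoga 45, Strength Advanced & Yoga 45 — 2 in total.

2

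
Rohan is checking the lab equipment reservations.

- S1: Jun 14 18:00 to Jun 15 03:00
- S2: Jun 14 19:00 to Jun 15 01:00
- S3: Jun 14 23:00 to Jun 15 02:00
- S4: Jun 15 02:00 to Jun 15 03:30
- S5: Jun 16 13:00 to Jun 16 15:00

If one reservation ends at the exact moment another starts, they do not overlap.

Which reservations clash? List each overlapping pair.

Two intervals overlap when each starts before the other ends.
Sorted by start: S1, S2, S3, S4, S5.
S2 starts before S1 ends → S1 and S2 overlap.
S3 starts before S1 ends → S1 and S3 overlap.
S4 starts before S1 ends → S1 and S4 overlap.
S5 starts after S1 ends.
S3 starts before S2 ends → S2 and S3 overlap.
S4 starts after S2 ends, so nothing later overlaps S2 either.
S4 starts exactly when S3 ends (back-to-back, no overlap), so nothing later overlaps S3 either.
S5 starts after S4 ends.

S1 & S2, S1 & S3, S1 & S4, S2 & S3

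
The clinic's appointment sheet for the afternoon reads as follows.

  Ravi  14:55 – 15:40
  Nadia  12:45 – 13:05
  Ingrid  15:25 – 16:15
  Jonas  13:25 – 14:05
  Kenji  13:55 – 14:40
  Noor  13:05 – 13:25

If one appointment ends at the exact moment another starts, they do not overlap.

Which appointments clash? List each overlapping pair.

Ingrid & Ravi, Jonas & Kenji

Sorted by start: Nadia, Noor, Jonas, Kenji, Ravi, Ingrid.
Noor starts exactly when Nadia ends (back-to-back, no overlap), so Nadia has no further overlaps.
Jonas starts exactly when Noor ends (back-to-back, no overlap), so Noor has no further overlaps.
Kenji starts before Jonas ends → Jonas and Kenji overlap.
Ravi starts after Jonas ends, so Jonas has no further overlaps.
Ravi starts after Kenji ends, so Kenji has no further overlaps.
Ingrid starts before Ravi ends → Ravi and Ingrid overlap.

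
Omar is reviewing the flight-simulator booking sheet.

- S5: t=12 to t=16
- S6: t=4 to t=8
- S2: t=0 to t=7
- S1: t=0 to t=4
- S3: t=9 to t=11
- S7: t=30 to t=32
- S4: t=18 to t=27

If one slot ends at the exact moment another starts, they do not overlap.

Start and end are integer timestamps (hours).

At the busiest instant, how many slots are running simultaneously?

Sweep the timeline, counting +1 at each start and −1 at each end (ends before starts at a tie):
t=0 start S1 → 1
t=0 start S2 → 2
t=4 end S1 → 1
t=4 start S6 → 2
t=7 end S2 → 1
t=8 end S6 → 0
t=9 start S3 → 1
t=11 end S3 → 0
t=12 start S5 → 1
t=16 end S5 → 0
t=18 start S4 → 1
t=27 end S4 → 0
t=30 start S7 → 1
t=32 end S7 → 0
Peak is 2, at t=0 (S1, S2).

2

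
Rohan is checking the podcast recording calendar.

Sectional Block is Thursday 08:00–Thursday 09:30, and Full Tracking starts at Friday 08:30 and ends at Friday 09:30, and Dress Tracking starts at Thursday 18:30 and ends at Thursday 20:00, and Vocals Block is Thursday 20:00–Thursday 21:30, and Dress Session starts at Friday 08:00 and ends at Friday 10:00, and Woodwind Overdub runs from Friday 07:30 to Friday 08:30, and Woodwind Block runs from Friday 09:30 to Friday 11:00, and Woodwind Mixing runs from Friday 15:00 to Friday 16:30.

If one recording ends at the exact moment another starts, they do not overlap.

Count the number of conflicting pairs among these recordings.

Two intervals overlap when each starts before the other ends.
Sorted by start: Sectional Block, Dress Tracking, Vocals Block, Woodwind Overdub, Dress Session, Full Tracking, Woodwind Block, Woodwind Mixing.
Dress Tracking starts after Sectional Block ends — done with Sectional Block.
Vocals Block starts exactly when Dress Tracking ends (back-to-back, no overlap) — done with Dress Tracking.
Woodwind Overdub starts after Vocals Block ends — done with Vocals Block.
Dress Session starts before Woodwind Overdub ends → Woodwind Overdub and Dress Session overlap.
Full Tracking starts exactly when Woodwind Overdub ends (back-to-back, no overlap) — done with Woodwind Overdub.
Full Tracking starts before Dress Session ends → Dress Session and Full Tracking overlap.
Woodwind Block starts before Dress Session ends → Dress Session and Woodwind Block overlap.
Woodwind Mixing starts after Dress Session ends.
Woodwind Block starts exactly when Full Tracking ends (back-to-back, no overlap) — done with Full Tracking.
Woodwind Mixing starts after Woodwind Block ends.
Overlapping pairs: Dress Session & Full Tracking, Dress Session & Woodwind Block, Dress Session & Woodwind Overdub — 3 in total.

3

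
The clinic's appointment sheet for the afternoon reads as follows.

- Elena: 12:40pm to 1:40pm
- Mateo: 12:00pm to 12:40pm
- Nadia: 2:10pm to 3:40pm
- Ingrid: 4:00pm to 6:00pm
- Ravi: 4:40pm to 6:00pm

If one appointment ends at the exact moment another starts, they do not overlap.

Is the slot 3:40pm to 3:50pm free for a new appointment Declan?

Mateo: ends 12:40pm at or before Declan starts 3:40pm → clear.
Elena: ends 1:40pm at or before Declan starts 3:40pm → clear.
Nadia: ends 3:40pm at or before Declan starts 3:40pm → clear.
Ingrid: starts 4:00pm at or after Declan ends 3:50pm → clear.
Ravi: starts 4:40pm at or after Declan ends 3:50pm → clear.

Yes — the slot is free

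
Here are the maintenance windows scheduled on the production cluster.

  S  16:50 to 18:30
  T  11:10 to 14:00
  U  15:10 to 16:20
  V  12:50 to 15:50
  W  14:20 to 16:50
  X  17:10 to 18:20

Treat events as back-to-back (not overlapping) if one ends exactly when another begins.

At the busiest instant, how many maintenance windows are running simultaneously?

Walk through starts and ends in time order (an end at T is processed before a start at T):
11:10 start T → 1
12:50 start V → 2
14:00 end T → 1
14:20 start W → 2
15:10 start U → 3
15:50 end V → 2
16:20 end U → 1
16:50 end W → 0
16:50 start S → 1
17:10 start X → 2
18:20 end X → 1
18:30 end S → 0
Peak is 3, at 15:10 (U, V, W).

3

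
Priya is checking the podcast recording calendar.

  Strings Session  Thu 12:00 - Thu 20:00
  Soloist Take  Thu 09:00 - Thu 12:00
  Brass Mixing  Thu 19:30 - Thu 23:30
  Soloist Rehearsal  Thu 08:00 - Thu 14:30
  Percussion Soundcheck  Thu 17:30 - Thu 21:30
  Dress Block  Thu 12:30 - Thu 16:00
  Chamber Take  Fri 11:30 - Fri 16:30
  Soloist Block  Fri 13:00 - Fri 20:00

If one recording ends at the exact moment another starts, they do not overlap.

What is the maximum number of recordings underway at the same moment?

Walk through starts and ends in time order (an end at T is processed before a start at T):
Thu 08:00 start Soloist Rehearsal → 1
Thu 09:00 start Soloist Take → 2
Thu 12:00 end Soloist Take → 1
Thu 12:00 start Strings Session → 2
Thu 12:30 start Dress Block → 3
Thu 14:30 end Soloist Rehearsal → 2
Thu 16:00 end Dress Block → 1
Thu 17:30 start Percussion Soundcheck → 2
Thu 19:30 start Brass Mixing → 3
Thu 20:00 end Strings Session → 2
Thu 21:30 end Percussion Soundcheck → 1
Thu 23:30 end Brass Mixing → 0
Fri 11:30 start Chamber Take → 1
Fri 13:00 start Soloist Block → 2
Fri 16:30 end Chamber Take → 1
Fri 20:00 end Soloist Block → 0
Peak is 3, at Thu 12:30 (Dress Block, Soloist Rehearsal, Strings Session).

3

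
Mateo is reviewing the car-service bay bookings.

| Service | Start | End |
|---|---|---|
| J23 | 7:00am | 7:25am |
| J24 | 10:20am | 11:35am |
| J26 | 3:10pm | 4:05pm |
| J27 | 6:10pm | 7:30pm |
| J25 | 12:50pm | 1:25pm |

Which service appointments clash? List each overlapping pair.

none

Sorted by start: J23, J24, J25, J26, J27.
J24 starts after J23 ends, so nothing later overlaps J23 either.
J25 starts after J24 ends, so nothing later overlaps J24 either.
J26 starts after J25 ends, so nothing later overlaps J25 either.
J27 starts after J26 ends.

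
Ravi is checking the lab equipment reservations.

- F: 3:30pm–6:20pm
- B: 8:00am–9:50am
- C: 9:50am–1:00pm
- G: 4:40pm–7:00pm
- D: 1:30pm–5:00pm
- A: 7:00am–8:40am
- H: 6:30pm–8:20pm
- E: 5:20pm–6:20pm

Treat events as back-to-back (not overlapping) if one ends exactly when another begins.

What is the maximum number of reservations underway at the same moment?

Walk through starts and ends in time order (an end at T is processed before a start at T):
7:00am start A → 1
8:00am start B → 2
8:40am end A → 1
9:50am end B → 0
9:50am start C → 1
1:00pm end C → 0
1:30pm start D → 1
3:30pm start F → 2
4:40pm start G → 3
5:00pm end D → 2
5:20pm start E → 3
6:20pm end E → 2
6:20pm end F → 1
6:30pm start H → 2
7:00pm end G → 1
8:20pm end H → 0
Peak is 3, at 4:40pm (D, F, G).

3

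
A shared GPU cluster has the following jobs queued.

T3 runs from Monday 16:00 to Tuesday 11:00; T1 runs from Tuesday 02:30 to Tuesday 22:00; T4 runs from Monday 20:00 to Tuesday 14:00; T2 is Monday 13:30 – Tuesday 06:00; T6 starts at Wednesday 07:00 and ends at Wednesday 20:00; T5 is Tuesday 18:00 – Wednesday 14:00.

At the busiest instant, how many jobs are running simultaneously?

Sweep the timeline, counting +1 at each start and −1 at each end (ends before starts at a tie):
Monday 13:30 start T2 → 1
Monday 16:00 start T3 → 2
Monday 20:00 start T4 → 3
Tuesday 02:30 start T1 → 4
Tuesday 06:00 end T2 → 3
Tuesday 11:00 end T3 → 2
Tuesday 14:00 end T4 → 1
Tuesday 18:00 start T5 → 2
Tuesday 22:00 end T1 → 1
Wednesday 07:00 start T6 → 2
Wednesday 14:00 end T5 → 1
Wednesday 20:00 end T6 → 0
Peak is 4, at Tuesday 02:30 (T1, T2, T3, T4).

4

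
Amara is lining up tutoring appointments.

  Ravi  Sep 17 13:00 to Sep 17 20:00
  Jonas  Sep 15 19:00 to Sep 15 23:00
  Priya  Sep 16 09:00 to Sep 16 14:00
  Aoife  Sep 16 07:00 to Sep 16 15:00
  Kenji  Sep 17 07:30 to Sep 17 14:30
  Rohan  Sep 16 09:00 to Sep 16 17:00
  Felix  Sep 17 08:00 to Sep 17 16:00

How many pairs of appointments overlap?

6

Check each pair: they overlap iff neither finishes before the other starts.
Sorted by start: Jonas, Aoife, Rohan, Priya, Kenji, Felix, Ravi.
Aoife starts after Jonas ends, so nothing later overlaps Jonas either.
Rohan starts before Aoife ends → Aoife and Rohan overlap.
Priya starts before Aoife ends → Aoife and Priya overlap.
Kenji starts after Aoife ends, so nothing later overlaps Aoife either.
Priya starts before Rohan ends → Rohan and Priya overlap.
Kenji starts after Rohan ends, so nothing later overlaps Rohan either.
Kenji starts after Priya ends, so nothing later overlaps Priya either.
Felix starts before Kenji ends → Kenji and Felix overlap.
Ravi starts before Kenji ends → Kenji and Ravi overlap.
Ravi starts before Felix ends → Felix and Ravi overlap.
Overlapping pairs: Aoife & Priya, Aoife & Rohan, Felix & Kenji, Felix & Ravi, Kenji & Ravi, Priya & Rohan — 6 in total.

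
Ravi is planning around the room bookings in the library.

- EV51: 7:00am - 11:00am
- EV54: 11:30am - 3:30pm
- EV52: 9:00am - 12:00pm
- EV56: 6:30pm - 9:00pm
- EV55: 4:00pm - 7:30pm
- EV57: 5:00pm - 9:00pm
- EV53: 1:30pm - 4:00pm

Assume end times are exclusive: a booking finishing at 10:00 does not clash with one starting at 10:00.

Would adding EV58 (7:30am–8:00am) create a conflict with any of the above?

EV51: starts 7:00am before EV58 ends 8:00am, and ends 11:00am after EV58 starts 7:30am → overlap.
EV52: starts 9:00am at or after EV58 ends 8:00am → clear.
EV54: starts 11:30am at or after EV58 ends 8:00am → clear.
EV53: starts 1:30pm at or after EV58 ends 8:00am → clear.
EV55: starts 4:00pm at or after EV58 ends 8:00am → clear.
EV57: starts 5:00pm at or after EV58 ends 8:00am → clear.
EV56: starts 6:30pm at or after EV58 ends 8:00am → clear.
EV58 overlaps EV51.

Yes — it overlaps EV51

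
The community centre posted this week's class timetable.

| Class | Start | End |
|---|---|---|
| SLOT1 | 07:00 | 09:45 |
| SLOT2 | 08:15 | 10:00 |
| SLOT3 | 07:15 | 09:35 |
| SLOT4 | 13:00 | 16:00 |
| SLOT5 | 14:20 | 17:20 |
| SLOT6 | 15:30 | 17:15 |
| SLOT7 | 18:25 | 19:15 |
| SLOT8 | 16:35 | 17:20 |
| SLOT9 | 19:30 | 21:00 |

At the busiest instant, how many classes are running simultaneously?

Sweep the timeline, counting +1 at each start and −1 at each end (ends before starts at a tie):
07:00 start SLOT1 → 1
07:15 start SLOT3 → 2
08:15 start SLOT2 → 3
09:35 end SLOT3 → 2
09:45 end SLOT1 → 1
10:00 end SLOT2 → 0
13:00 start SLOT4 → 1
14:20 start SLOT5 → 2
15:30 start SLOT6 → 3
16:00 end SLOT4 → 2
16:35 start SLOT8 → 3
17:15 end SLOT6 → 2
17:20 end SLOT5 → 1
17:20 end SLOT8 → 0
18:25 start SLOT7 → 1
19:15 end SLOT7 → 0
19:30 start SLOT9 → 1
21:00 end SLOT9 → 0
Peak is 3, at 08:15 (SLOT1, SLOT2, SLOT3).

3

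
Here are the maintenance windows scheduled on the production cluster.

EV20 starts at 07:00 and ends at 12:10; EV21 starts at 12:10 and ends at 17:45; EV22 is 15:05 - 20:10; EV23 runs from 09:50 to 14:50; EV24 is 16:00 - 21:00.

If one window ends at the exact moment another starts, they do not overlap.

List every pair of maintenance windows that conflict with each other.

EV20 & EV23, EV21 & EV22, EV21 & EV23, EV21 & EV24, EV22 & EV24

Sorted by start: EV20, EV23, EV21, EV22, EV24.
EV23 starts before EV20 ends → EV20 and EV23 overlap.
EV21 starts exactly when EV20 ends (back-to-back, no overlap), so EV20 has no further overlaps.
EV21 starts before EV23 ends → EV23 and EV21 overlap.
EV22 starts after EV23 ends, so EV23 has no further overlaps.
EV22 starts before EV21 ends → EV21 and EV22 overlap.
EV24 starts before EV21 ends → EV21 and EV24 overlap.
EV24 starts before EV22 ends → EV22 and EV24 overlap.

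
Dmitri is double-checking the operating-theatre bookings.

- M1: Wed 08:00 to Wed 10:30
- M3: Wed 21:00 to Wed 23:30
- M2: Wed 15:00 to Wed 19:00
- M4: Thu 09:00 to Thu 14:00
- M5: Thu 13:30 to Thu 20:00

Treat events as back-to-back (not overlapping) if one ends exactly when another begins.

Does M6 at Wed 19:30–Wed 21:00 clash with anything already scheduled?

M1: ends Wed 10:30 at or before M6 starts Wed 19:30 → clear.
M2: ends Wed 19:00 at or before M6 starts Wed 19:30 → clear.
M3: starts Wed 21:00 at or after M6 ends Wed 21:00 → clear.
M4: starts Thu 09:00 at or after M6 ends Wed 21:00 → clear.
M5: starts Thu 13:30 at or after M6 ends Wed 21:00 → clear.

No — it doesn't clash with anything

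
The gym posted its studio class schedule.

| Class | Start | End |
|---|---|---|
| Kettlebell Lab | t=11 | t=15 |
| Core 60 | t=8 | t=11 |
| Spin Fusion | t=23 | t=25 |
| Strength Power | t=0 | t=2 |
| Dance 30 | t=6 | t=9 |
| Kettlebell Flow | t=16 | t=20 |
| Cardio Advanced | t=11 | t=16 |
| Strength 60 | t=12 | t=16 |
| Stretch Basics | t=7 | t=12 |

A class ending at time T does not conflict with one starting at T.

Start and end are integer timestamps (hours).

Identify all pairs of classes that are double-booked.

Cardio Advanced & Kettlebell Lab, Cardio Advanced & Strength 60, Cardio Advanced & Stretch Basics, Core 60 & Dance 30, Core 60 & Stretch Basics, Dance 30 & Stretch Basics, Kettlebell Lab & Strength 60, Kettlebell Lab & Stretch Basics

Sorted by start: Strength Power, Dance 30, Stretch Basics, Core 60, Kettlebell Lab, Cardio Advanced, Strength 60, Kettlebell Flow, Spin Fusion.
Dance 30 starts after Strength Power ends, so Strength Power has no further overlaps.
Stretch Basics starts before Dance 30 ends → Dance 30 and Stretch Basics overlap.
Core 60 starts before Dance 30 ends → Dance 30 and Core 60 overlap.
Kettlebell Lab starts after Dance 30 ends, so Dance 30 has no further overlaps.
Core 60 starts before Stretch Basics ends → Stretch Basics and Core 60 overlap.
Kettlebell Lab starts before Stretch Basics ends → Stretch Basics and Kettlebell Lab overlap.
Cardio Advanced starts before Stretch Basics ends → Stretch Basics and Cardio Advanced overlap.
Strength 60 starts exactly when Stretch Basics ends (back-to-back, no overlap), so Stretch Basics has no further overlaps.
Kettlebell Lab starts exactly when Core 60 ends (back-to-back, no overlap), so Core 60 has no further overlaps.
Cardio Advanced starts before Kettlebell Lab ends → Kettlebell Lab and Cardio Advanced overlap.
Strength 60 starts before Kettlebell Lab ends → Kettlebell Lab and Strength 60 overlap.
Kettlebell Flow starts after Kettlebell Lab ends, so Kettlebell Lab has no further overlaps.
Strength 60 starts before Cardio Advanced ends → Cardio Advanced and Strength 60 overlap.
Kettlebell Flow starts exactly when Cardio Advanced ends (back-to-back, no overlap), so Cardio Advanced has no further overlaps.
Kettlebell Flow starts exactly when Strength 60 ends (back-to-back, no overlap), so Strength 60 has no further overlaps.
Spin Fusion starts after Kettlebell Flow ends.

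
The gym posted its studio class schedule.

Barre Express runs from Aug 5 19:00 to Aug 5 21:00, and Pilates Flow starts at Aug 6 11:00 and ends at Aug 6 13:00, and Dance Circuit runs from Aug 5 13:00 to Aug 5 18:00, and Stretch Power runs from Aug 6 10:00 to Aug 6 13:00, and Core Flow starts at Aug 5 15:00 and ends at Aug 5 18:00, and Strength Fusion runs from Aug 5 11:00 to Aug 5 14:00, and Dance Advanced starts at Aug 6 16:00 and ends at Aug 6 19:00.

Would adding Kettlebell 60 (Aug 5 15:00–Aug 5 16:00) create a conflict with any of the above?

Strength Fusion: ends Aug 5 14:00 at or before Kettlebell 60 starts Aug 5 15:00 → clear.
Dance Circuit: starts Aug 5 13:00 before Kettlebell 60 ends Aug 5 16:00, and ends Aug 5 18:00 after Kettlebell 60 starts Aug 5 15:00 → overlap.
Core Flow: starts Aug 5 15:00 before Kettlebell 60 ends Aug 5 16:00, and ends Aug 5 18:00 after Kettlebell 60 starts Aug 5 15:00 → overlap.
Barre Express: starts Aug 5 19:00 at or after Kettlebell 60 ends Aug 5 16:00 → clear.
Stretch Power: starts Aug 6 10:00 at or after Kettlebell 60 ends Aug 5 16:00 → clear.
Pilates Flow: starts Aug 6 11:00 at or after Kettlebell 60 ends Aug 5 16:00 → clear.
Dance Advanced: starts Aug 6 16:00 at or after Kettlebell 60 ends Aug 5 16:00 → clear.
Kettlebell 60 overlaps Core Flow, Dance Circuit.

Yes — it overlaps Core Flow, Dance Circuit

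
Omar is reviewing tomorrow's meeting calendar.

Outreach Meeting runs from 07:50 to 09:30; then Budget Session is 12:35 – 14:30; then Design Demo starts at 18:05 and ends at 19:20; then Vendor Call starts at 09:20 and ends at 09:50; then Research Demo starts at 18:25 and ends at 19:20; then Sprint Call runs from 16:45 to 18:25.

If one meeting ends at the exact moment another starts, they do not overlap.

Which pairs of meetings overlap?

Design Demo & Research Demo, Design Demo & Sprint Call, Outreach Meeting & Vendor Call

Two intervals overlap when each starts before the other ends.
Sorted by start: Outreach Meeting, Vendor Call, Budget Session, Sprint Call, Design Demo, Research Demo.
Vendor Call starts before Outreach Meeting ends → Outreach Meeting and Vendor Call overlap.
Budget Session starts after Outreach Meeting ends — done with Outreach Meeting.
Budget Session starts after Vendor Call ends — done with Vendor Call.
Sprint Call starts after Budget Session ends — done with Budget Session.
Design Demo starts before Sprint Call ends → Sprint Call and Design Demo overlap.
Research Demo starts exactly when Sprint Call ends (back-to-back, no overlap).
Research Demo starts before Design Demo ends → Design Demo and Research Demo overlap.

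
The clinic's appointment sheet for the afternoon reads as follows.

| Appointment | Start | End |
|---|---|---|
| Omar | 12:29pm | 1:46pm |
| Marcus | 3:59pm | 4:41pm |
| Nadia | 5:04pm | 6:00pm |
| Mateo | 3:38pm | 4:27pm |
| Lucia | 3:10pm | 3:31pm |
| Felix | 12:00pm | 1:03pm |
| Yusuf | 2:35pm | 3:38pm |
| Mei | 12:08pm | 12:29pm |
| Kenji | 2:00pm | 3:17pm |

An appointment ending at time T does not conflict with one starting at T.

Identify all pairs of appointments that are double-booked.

Sorted by start: Felix, Mei, Omar, Kenji, Yusuf, Lucia, Mateo, Marcus, Nadia.
Mei starts before Felix ends → Felix and Mei overlap.
Omar starts before Felix ends → Felix and Omar overlap.
Kenji starts after Felix ends — done with Felix.
Omar starts exactly when Mei ends (back-to-back, no overlap) — done with Mei.
Kenji starts after Omar ends — done with Omar.
Yusuf starts before Kenji ends → Kenji and Yusuf overlap.
Lucia starts before Kenji ends → Kenji and Lucia overlap.
Mateo starts after Kenji ends — done with Kenji.
Lucia starts before Yusuf ends → Yusuf and Lucia overlap.
Mateo starts exactly when Yusuf ends (back-to-back, no overlap) — done with Yusuf.
Mateo starts after Lucia ends — done with Lucia.
Marcus starts before Mateo ends → Mateo and Marcus overlap.
Nadia starts after Mateo ends.
Nadia starts after Marcus ends.

Felix & Mei, Felix & Omar, Kenji & Lucia, Kenji & Yusuf, Lucia & Yusuf, Marcus & Mateo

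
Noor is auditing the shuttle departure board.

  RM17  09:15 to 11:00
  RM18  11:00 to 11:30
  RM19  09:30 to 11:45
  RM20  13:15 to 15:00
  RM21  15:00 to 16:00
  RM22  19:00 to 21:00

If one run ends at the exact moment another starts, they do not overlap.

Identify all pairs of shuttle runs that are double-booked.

RM17 & RM19, RM18 & RM19

Sorted by start: RM17, RM19, RM18, RM20, RM21, RM22.
RM19 starts before RM17 ends → RM17 and RM19 overlap.
RM18 starts exactly when RM17 ends (back-to-back, no overlap); RM17 is clear from here.
RM18 starts before RM19 ends → RM19 and RM18 overlap.
RM20 starts after RM19 ends; RM19 is clear from here.
RM20 starts after RM18 ends; RM18 is clear from here.
RM21 starts exactly when RM20 ends (back-to-back, no overlap); RM20 is clear from here.
RM22 starts after RM21 ends.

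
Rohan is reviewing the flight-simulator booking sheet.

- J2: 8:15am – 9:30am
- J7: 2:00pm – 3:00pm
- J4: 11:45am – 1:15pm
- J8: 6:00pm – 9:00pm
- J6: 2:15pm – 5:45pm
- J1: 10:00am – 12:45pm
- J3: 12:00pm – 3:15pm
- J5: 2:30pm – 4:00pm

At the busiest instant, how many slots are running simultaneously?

Sweep the timeline, counting +1 at each start and −1 at each end (ends before starts at a tie):
8:15am start J2 → 1
9:30am end J2 → 0
10:00am start J1 → 1
11:45am start J4 → 2
12:00pm start J3 → 3
12:45pm end J1 → 2
1:15pm end J4 → 1
2:00pm start J7 → 2
2:15pm start J6 → 3
2:30pm start J5 → 4
3:00pm end J7 → 3
3:15pm end J3 → 2
4:00pm end J5 → 1
5:45pm end J6 → 0
6:00pm start J8 → 1
9:00pm end J8 → 0
Peak is 4, at 2:30pm (J3, J5, J6, J7).

4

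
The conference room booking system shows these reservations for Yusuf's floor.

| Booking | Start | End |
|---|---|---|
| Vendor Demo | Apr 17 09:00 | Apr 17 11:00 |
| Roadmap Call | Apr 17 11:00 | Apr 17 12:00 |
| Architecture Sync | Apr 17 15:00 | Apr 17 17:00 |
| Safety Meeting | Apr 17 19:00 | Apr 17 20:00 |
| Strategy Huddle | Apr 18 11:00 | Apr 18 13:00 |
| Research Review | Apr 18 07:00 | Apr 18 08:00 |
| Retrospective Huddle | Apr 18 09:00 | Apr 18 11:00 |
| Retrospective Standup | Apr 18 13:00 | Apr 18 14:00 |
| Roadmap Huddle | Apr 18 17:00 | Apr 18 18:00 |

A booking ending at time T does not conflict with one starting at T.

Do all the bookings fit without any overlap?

Sorted by start: Vendor Demo, Roadmap Call, Architecture Sync, Safety Meeting, Research Review, Retrospective Huddle, Strategy Huddle, Retrospective Standup, Roadmap Huddle.
Roadmap Call starts exactly when Vendor Demo ends (back-to-back, no overlap), so nothing later overlaps Vendor Demo either.
Architecture Sync starts after Roadmap Call ends, so nothing later overlaps Roadmap Call either.
Safety Meeting starts after Architecture Sync ends, so nothing later overlaps Architecture Sync either.
Research Review starts after Safety Meeting ends, so nothing later overlaps Safety Meeting either.
Retrospective Huddle starts after Research Review ends, so nothing later overlaps Research Review either.
Strategy Huddle starts exactly when Retrospective Huddle ends (back-to-back, no overlap), so nothing later overlaps Retrospective Huddle either.
Retrospective Standup starts exactly when Strategy Huddle ends (back-to-back, no overlap), so nothing later overlaps Strategy Huddle either.
Roadmap Huddle starts after Retrospective Standup ends.
Every pair is clear; the schedule has no overlaps.

Yes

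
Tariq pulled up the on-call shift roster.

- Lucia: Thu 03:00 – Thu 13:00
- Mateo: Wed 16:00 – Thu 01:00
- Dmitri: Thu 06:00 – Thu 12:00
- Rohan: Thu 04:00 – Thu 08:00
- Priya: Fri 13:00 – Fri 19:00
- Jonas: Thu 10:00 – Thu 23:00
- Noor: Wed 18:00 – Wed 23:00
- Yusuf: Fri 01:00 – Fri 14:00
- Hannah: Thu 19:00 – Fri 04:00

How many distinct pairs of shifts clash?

Sorted by start: Mateo, Noor, Lucia, Rohan, Dmitri, Jonas, Hannah, Yusuf, Priya.
Noor starts before Mateo ends → Mateo and Noor overlap.
Lucia starts after Mateo ends; Mateo is clear from here.
Lucia starts after Noor ends; Noor is clear from here.
Rohan starts before Lucia ends → Lucia and Rohan overlap.
Dmitri starts before Lucia ends → Lucia and Dmitri overlap.
Jonas starts before Lucia ends → Lucia and Jonas overlap.
Hannah starts after Lucia ends; Lucia is clear from here.
Dmitri starts before Rohan ends → Rohan and Dmitri overlap.
Jonas starts after Rohan ends; Rohan is clear from here.
Jonas starts before Dmitri ends → Dmitri and Jonas overlap.
Hannah starts after Dmitri ends; Dmitri is clear from here.
Hannah starts before Jonas ends → Jonas and Hannah overlap.
Yusuf starts after Jonas ends; Jonas is clear from here.
Yusuf starts before Hannah ends → Hannah and Yusuf overlap.
Priya starts after Hannah ends.
Priya starts before Yusuf ends → Yusuf and Priya overlap.
Overlapping pairs: Dmitri & Jonas, Dmitri & Lucia, Dmitri & Rohan, Hannah & Jonas, Hannah & Yusuf, Jonas & Lucia, Lucia & Rohan, Mateo & Noor, Priya & Yusuf — 9 in total.

9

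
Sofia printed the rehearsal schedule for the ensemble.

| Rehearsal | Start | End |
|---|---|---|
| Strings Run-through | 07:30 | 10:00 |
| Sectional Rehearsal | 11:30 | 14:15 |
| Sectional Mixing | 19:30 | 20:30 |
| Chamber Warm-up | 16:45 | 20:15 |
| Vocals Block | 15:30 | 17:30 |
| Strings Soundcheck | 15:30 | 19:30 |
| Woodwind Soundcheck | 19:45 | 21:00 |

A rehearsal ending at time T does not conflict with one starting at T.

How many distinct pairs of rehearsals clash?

6

Two intervals overlap when each starts before the other ends.
Sorted by start: Strings Run-through, Sectional Rehearsal, Strings Soundcheck, Vocals Block, Chamber Warm-up, Sectional Mixing, Woodwind Soundcheck.
Sectional Rehearsal starts after Strings Run-through ends, so Strings Run-through has no further overlaps.
Strings Soundcheck starts after Sectional Rehearsal ends, so Sectional Rehearsal has no further overlaps.
Vocals Block starts before Strings Soundcheck ends → Strings Soundcheck and Vocals Block overlap.
Chamber Warm-up starts before Strings Soundcheck ends → Strings Soundcheck and Chamber Warm-up overlap.
Sectional Mixing starts exactly when Strings Soundcheck ends (back-to-back, no overlap), so Strings Soundcheck has no further overlaps.
Chamber Warm-up starts before Vocals Block ends → Vocals Block and Chamber Warm-up overlap.
Sectional Mixing starts after Vocals Block ends, so Vocals Block has no further overlaps.
Sectional Mixing starts before Chamber Warm-up ends → Chamber Warm-up and Sectional Mixing overlap.
Woodwind Soundcheck starts before Chamber Warm-up ends → Chamber Warm-up and Woodwind Soundcheck overlap.
Woodwind Soundcheck starts before Sectional Mixing ends → Sectional Mixing and Woodwind Soundcheck overlap.
Overlapping pairs: Chamber Warm-up & Sectional Mixing, Chamber Warm-up & Strings Soundcheck, Chamber Warm-up & Vocals Block, Chamber Warm-up & Woodwind Soundcheck, Sectional Mixing & Woodwind Soundcheck, Strings Soundcheck & Vocals Block — 6 in total.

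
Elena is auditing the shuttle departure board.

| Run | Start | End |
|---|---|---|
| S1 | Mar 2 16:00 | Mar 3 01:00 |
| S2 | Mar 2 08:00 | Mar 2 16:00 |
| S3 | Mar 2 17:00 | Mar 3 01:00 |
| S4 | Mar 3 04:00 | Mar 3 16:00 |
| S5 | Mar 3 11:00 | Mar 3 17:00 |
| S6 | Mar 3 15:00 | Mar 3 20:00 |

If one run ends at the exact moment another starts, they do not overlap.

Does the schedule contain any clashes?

Check each pair: they overlap iff neither finishes before the other starts.
Sorted by start: S2, S1, S3, S4, S5, S6.
S1 starts exactly when S2 ends (back-to-back, no overlap), so S2 has no further overlaps.
S3 starts before S1 ends → S1 and S3 overlap.
That's a conflict, so the schedule is not conflict-free.

Yes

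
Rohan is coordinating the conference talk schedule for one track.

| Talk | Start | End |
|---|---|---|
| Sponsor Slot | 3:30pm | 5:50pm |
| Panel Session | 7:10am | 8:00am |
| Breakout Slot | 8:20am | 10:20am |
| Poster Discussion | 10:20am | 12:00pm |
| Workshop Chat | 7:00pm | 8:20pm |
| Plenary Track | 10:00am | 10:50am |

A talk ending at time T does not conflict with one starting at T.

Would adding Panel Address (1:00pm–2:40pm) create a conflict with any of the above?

No — it doesn't clash with anything

Panel Session: ends 8:00am at or before Panel Address starts 1:00pm → clear.
Breakout Slot: ends 10:20am at or before Panel Address starts 1:00pm → clear.
Plenary Track: ends 10:50am at or before Panel Address starts 1:00pm → clear.
Poster Discussion: ends 12:00pm at or before Panel Address starts 1:00pm → clear.
Sponsor Slot: starts 3:30pm at or after Panel Address ends 2:40pm → clear.
Workshop Chat: starts 7:00pm at or after Panel Address ends 2:40pm → clear.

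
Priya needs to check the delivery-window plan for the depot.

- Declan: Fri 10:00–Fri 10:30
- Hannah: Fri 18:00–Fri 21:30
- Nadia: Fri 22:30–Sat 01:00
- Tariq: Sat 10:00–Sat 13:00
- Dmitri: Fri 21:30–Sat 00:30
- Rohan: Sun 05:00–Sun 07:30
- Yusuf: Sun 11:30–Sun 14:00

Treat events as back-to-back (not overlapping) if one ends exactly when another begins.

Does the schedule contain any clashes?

Yes

Sorted by start: Declan, Hannah, Dmitri, Nadia, Tariq, Rohan, Yusuf.
Hannah starts after Declan ends, so Declan has no further overlaps.
Dmitri starts exactly when Hannah ends (back-to-back, no overlap), so Hannah has no further overlaps.
Nadia starts before Dmitri ends → Dmitri and Nadia overlap.
That's a conflict, so the schedule is not conflict-free.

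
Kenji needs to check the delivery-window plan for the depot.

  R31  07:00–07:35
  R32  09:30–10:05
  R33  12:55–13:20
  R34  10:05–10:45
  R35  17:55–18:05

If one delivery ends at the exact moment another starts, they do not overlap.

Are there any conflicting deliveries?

No

Sorted by start: R31, R32, R34, R33, R35.
R32 starts after R31 ends — done with R31.
R34 starts exactly when R32 ends (back-to-back, no overlap) — done with R32.
R33 starts after R34 ends — done with R34.
R35 starts after R33 ends.
Every pair is clear; the schedule has no overlaps.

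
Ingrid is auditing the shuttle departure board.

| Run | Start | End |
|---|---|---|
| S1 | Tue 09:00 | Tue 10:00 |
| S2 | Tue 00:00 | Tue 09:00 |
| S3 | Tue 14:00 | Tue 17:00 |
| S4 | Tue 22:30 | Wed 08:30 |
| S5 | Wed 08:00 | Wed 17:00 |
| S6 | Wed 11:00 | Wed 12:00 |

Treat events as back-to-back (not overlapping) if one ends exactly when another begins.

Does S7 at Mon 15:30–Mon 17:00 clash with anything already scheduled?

S2: starts Tue 00:00 at or after S7 ends Mon 17:00 → clear.
S1: starts Tue 09:00 at or after S7 ends Mon 17:00 → clear.
S3: starts Tue 14:00 at or after S7 ends Mon 17:00 → clear.
S4: starts Tue 22:30 at or after S7 ends Mon 17:00 → clear.
S5: starts Wed 08:00 at or after S7 ends Mon 17:00 → clear.
S6: starts Wed 11:00 at or after S7 ends Mon 17:00 → clear.

No — it doesn't clash with anything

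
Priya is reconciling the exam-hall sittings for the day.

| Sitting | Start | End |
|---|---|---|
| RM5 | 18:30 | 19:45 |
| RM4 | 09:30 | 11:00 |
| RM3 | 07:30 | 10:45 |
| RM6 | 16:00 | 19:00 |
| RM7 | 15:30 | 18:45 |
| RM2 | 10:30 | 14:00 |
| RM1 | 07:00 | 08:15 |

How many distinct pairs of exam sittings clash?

Sorted by start: RM1, RM3, RM4, RM2, RM7, RM6, RM5.
RM3 starts before RM1 ends → RM1 and RM3 overlap.
RM4 starts after RM1 ends, so nothing later overlaps RM1 either.
RM4 starts before RM3 ends → RM3 and RM4 overlap.
RM2 starts before RM3 ends → RM3 and RM2 overlap.
RM7 starts after RM3 ends, so nothing later overlaps RM3 either.
RM2 starts before RM4 ends → RM4 and RM2 overlap.
RM7 starts after RM4 ends, so nothing later overlaps RM4 either.
RM7 starts after RM2 ends, so nothing later overlaps RM2 either.
RM6 starts before RM7 ends → RM7 and RM6 overlap.
RM5 starts before RM7 ends → RM7 and RM5 overlap.
RM5 starts before RM6 ends → RM6 and RM5 overlap.
Overlapping pairs: RM1 & RM3, RM2 & RM3, RM2 & RM4, RM3 & RM4, RM5 & RM6, RM5 & RM7, RM6 & RM7 — 7 in total.

7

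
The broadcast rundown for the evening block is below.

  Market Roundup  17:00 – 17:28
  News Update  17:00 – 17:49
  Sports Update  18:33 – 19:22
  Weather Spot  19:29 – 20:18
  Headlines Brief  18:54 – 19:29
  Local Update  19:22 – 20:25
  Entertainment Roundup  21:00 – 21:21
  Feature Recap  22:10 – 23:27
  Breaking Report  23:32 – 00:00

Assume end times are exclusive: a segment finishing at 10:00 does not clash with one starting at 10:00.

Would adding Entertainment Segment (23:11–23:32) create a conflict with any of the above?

Yes — it overlaps Feature Recap

Market Roundup: ends 17:28 at or before Entertainment Segment starts 23:11 → clear.
News Update: ends 17:49 at or before Entertainment Segment starts 23:11 → clear.
Sports Update: ends 19:22 at or before Entertainment Segment starts 23:11 → clear.
Headlines Brief: ends 19:29 at or before Entertainment Segment starts 23:11 → clear.
Local Update: ends 20:25 at or before Entertainment Segment starts 23:11 → clear.
Weather Spot: ends 20:18 at or before Entertainment Segment starts 23:11 → clear.
Entertainment Roundup: ends 21:21 at or before Entertainment Segment starts 23:11 → clear.
Feature Recap: starts 22:10 before Entertainment Segment ends 23:32, and ends 23:27 after Entertainment Segment starts 23:11 → overlap.
Breaking Report: starts 23:32 at or after Entertainment Segment ends 23:32 → clear.
Entertainment Segment overlaps Feature Recap.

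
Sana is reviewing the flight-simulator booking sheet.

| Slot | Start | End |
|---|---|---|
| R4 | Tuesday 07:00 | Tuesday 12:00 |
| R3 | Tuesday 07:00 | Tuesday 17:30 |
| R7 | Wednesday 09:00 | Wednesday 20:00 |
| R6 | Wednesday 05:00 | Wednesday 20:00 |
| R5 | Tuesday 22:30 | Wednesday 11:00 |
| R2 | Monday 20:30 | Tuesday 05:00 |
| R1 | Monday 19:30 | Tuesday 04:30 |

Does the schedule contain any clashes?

Check each pair: they overlap iff neither finishes before the other starts.
Sorted by start: R1, R2, R3, R4, R5, R6, R7.
R2 starts before R1 ends → R1 and R2 overlap.
That's a conflict, so the schedule is not conflict-free.

Yes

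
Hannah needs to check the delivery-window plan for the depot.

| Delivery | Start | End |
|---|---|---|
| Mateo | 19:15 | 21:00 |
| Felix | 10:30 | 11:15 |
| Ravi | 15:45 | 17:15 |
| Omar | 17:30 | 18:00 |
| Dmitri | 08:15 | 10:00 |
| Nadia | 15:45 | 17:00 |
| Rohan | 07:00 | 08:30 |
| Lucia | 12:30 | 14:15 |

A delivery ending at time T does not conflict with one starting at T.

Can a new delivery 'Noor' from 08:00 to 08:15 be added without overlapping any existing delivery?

No — it overlaps Rohan

Rohan: starts 07:00 before Noor ends 08:15, and ends 08:30 after Noor starts 08:00 → overlap.
Dmitri: starts 08:15 at or after Noor ends 08:15 → clear.
Felix: starts 10:30 at or after Noor ends 08:15 → clear.
Lucia: starts 12:30 at or after Noor ends 08:15 → clear.
Nadia: starts 15:45 at or after Noor ends 08:15 → clear.
Ravi: starts 15:45 at or after Noor ends 08:15 → clear.
Omar: starts 17:30 at or after Noor ends 08:15 → clear.
Mateo: starts 19:15 at or after Noor ends 08:15 → clear.
Noor overlaps Rohan.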